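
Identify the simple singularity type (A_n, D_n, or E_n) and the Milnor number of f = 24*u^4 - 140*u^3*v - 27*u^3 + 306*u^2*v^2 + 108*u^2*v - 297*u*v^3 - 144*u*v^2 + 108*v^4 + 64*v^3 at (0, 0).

Type E_{7}, Milnor number mu = 7.

The Hessian of f at 0 has rank 0. Corank 2; j^3 = -(3*u - 4*v)^3 is a perfect cube, so E-series; the 4-jet and mu = 7 give E_7.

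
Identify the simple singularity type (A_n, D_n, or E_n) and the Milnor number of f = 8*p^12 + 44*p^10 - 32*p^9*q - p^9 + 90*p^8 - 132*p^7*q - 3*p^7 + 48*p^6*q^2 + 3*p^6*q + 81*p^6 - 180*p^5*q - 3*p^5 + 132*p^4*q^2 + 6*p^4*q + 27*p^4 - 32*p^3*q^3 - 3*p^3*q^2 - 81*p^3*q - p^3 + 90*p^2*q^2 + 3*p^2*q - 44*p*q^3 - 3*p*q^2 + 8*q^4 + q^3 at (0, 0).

Type E7, Milnor number mu = 7.

The Hessian of f at 0 is [[0, 0], [0, 0]] with rank 0, so corank 2. A Groebner basis of the Jacobian ideal J(f) in C{p,q} is {p^2/3 - 2*p*q/3 + q^4 - q^3/9 + q^2/3, p^3 - 5*p^2/3 + 10*p*q/3 - 4*q^3/9 - 5*q^2/3, p^2*q - 11*p^2/9 + 22*p*q/9 - 16*q^3/27 - 11*q^2/9, -2*p^2/3 + p*q^2 + 4*p*q/3 - 7*q^3/9 - 2*q^2/3}; counting standard monomials gives mu = 7. Corank 2; j^3 = -(p - q)^3 is a perfect cube, so E-series; the 4-jet and mu = 7 give E_7.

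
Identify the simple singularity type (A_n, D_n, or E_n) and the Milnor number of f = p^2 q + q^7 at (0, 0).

The Hessian of f at 0 has rank 0. Corank 2; j^3 = p^2*q has shape L^2 M (L != M), so D-series; mu = 8 gives D_8.

Type D_8, Milnor number mu = 8.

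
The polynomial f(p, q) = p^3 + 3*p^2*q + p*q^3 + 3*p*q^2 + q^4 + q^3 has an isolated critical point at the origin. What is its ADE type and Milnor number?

Type E_7, Milnor number mu = 7.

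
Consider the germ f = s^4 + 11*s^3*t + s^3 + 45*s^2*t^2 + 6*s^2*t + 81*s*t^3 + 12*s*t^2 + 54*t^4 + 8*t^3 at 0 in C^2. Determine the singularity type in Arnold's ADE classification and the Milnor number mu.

Type E7, Milnor number mu = 7.

The Hessian of f at 0 has rank 0. Corank 2; j^3 = (s + 2*t)^3 is a perfect cube, so E-series; the 4-jet and mu = 7 give E_7.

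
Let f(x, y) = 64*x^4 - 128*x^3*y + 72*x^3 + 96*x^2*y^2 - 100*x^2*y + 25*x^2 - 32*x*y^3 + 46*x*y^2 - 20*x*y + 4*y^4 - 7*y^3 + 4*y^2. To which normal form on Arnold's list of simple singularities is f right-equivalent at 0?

A2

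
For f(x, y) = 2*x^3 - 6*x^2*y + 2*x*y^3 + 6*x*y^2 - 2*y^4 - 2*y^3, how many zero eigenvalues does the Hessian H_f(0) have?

The Hessian at 0 is [[0, 0], [0, 0]] of rank 0; hence corank 2.

2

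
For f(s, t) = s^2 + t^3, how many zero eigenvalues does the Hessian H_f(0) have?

Hessian at 0 has rank 1.

1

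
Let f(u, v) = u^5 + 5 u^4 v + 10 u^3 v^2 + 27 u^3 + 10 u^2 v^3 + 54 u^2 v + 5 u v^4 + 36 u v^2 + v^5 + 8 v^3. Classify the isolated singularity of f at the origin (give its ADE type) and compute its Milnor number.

Type E_{8}, Milnor number mu = 8.

The Hessian of f at 0 has rank 0. Corank 2; j^3 = (3*u + 2*v)^3 is a perfect cube, so E-series; the 5-jet and mu = 8 give E_8.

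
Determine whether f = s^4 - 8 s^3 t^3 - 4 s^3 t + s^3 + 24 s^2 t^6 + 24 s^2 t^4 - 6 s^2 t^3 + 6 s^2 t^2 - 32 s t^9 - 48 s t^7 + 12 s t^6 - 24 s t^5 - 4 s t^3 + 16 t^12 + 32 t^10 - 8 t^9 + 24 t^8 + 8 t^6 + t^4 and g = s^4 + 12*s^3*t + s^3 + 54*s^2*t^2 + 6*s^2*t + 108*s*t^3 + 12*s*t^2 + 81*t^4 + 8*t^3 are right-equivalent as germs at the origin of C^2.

The Hessian of f at 0 has rank 0. Corank 2; j^3 = s^3 is a perfect cube, so E-series; the 4-jet and mu = 6 give E_6. The Hessian of g at 0 has rank 0. Corank 2; j^3 = (s + 2*t)^3 is a perfect cube, so E-series; the 4-jet and mu = 6 give E_6. Both have type E_6, hence right-equivalent.

Yes.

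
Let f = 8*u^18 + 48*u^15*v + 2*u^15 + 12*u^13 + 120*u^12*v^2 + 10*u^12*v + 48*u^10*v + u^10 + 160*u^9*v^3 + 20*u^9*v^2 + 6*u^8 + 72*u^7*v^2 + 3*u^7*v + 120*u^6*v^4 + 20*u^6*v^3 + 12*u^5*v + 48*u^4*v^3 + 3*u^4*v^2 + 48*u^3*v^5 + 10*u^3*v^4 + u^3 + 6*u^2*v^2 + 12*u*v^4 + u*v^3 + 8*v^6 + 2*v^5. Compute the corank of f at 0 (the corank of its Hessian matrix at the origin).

Hessian at 0 has rank 0.

2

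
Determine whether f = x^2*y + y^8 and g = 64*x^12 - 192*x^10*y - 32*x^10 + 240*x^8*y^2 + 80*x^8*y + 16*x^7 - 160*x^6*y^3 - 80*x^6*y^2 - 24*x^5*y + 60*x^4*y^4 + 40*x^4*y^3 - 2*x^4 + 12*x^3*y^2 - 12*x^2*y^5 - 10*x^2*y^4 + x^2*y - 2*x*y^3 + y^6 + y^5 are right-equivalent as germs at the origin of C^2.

No.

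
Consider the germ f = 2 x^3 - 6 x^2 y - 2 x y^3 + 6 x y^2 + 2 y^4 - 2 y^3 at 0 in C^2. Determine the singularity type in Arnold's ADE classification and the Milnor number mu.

Type E_7, Milnor number mu = 7.

The Hessian of f at 0 is [[0, 0], [0, 0]] with rank 0, so corank 2. A Groebner basis of the Jacobian ideal J(f) in C{x,y} is {x^3 - 3*x^2*y + 6*x^2 - 12*x*y + 6*y^2, -3*x^2 + x*y^2 + 6*x*y - 3*y^2, -3*x^2 + 6*x*y + y^3 - 3*y^2}; counting standard monomials gives mu = 7. Corank 2; j^3 = 2*(x - y)^3 is a perfect cube, so E-series; the 4-jet and mu = 7 give E_7.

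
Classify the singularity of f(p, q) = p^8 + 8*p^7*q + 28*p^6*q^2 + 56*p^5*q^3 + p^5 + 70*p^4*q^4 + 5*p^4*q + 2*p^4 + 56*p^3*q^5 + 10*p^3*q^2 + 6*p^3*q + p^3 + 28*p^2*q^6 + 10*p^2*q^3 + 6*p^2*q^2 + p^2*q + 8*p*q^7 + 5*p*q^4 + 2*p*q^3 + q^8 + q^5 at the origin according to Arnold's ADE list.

The Hessian of f at 0 is [[0, 0], [0, 0]] with rank 0, so corank 2. A Groebner basis of the Jacobian ideal J(f) in C{p,q} is {p^2*q^2 - 13*p^2*q/4 - p^2 - 7*p*q^2/2 - 5*p*q/4 - 5*q^3/4, 59*p^2*q/8 + 2*p^2 + p*q^3 + 27*p*q^2/4 + 19*p*q/8 + 19*q^3/8, -23*p^2*q/2 - 3*p^2 - 9*p*q^2 - 7*p*q/2 + q^4 - 7*q^3/2, p^3 + 3*p^2*q + p^2 + 3*p*q^2 + p*q + q^3}; counting standard monomials gives mu = 9. Corank 2; j^3 = p^2*(p + q) has shape L^2 M (L != M), so D-series; mu = 9 gives D_9.

D9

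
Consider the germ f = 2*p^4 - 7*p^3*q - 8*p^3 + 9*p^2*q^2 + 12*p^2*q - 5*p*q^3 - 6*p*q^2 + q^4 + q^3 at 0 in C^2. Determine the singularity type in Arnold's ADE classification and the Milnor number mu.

The Hessian of f at 0 has rank 0. Corank 2; j^3 = -(2*p - q)^3 is a perfect cube, so E-series; the 4-jet and mu = 7 give E_7.

Type E_{7}, Milnor number mu = 7.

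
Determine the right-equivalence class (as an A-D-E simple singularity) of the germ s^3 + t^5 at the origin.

E8

The Hessian of f at 0 is [[0, 0], [0, 0]] with rank 0, so corank 2. A Groebner basis of the Jacobian ideal J(f) in C{s,t} is {t^4, s^2}; counting standard monomials gives mu = 8. Corank 2; j^3 = s^3 is a perfect cube, so E-series; the 5-jet and mu = 8 give E_8.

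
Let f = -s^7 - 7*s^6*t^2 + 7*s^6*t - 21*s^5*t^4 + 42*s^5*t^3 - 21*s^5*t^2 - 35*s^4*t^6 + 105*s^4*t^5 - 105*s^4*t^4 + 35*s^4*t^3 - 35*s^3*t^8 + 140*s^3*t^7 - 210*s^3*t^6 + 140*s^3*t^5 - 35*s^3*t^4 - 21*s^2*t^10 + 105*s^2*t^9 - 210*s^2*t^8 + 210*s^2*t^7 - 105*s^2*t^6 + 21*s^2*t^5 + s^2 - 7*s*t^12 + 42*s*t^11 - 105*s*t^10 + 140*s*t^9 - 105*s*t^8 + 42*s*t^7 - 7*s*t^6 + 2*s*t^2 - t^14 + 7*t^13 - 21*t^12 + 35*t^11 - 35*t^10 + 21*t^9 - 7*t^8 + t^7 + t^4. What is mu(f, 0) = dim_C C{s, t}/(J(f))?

6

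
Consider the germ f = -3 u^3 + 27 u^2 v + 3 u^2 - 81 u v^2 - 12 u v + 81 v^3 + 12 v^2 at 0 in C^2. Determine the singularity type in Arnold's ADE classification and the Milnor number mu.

Type A2, Milnor number mu = 2.

The Hessian of f at 0 is [[6, -12], [-12, 24]] with rank 1, so corank 1. A Groebner basis of the Jacobian ideal J(f) in C{u,v} is {v^2, u - 2*v}; counting standard monomials gives mu = 2. Corank 1: A-series; mu = 2 gives A_2.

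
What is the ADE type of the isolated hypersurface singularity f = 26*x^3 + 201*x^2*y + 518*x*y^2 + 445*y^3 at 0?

The Hessian of f at 0 is [[0, 0], [0, 0]] with rank 0, so corank 2. A Groebner basis of the Jacobian ideal J(f) in C{x,y} is {y^3, x^2 - 11*y^2/3, x*y + 2*y^2}; counting standard monomials gives mu = 4. Corank 2; j^3 = (2*x + 5*y)*(13*x^2 + 68*x*y + 89*y^2) splits into three distinct lines over C (the quadratic factor has nonzero discriminant), so D_4.

D4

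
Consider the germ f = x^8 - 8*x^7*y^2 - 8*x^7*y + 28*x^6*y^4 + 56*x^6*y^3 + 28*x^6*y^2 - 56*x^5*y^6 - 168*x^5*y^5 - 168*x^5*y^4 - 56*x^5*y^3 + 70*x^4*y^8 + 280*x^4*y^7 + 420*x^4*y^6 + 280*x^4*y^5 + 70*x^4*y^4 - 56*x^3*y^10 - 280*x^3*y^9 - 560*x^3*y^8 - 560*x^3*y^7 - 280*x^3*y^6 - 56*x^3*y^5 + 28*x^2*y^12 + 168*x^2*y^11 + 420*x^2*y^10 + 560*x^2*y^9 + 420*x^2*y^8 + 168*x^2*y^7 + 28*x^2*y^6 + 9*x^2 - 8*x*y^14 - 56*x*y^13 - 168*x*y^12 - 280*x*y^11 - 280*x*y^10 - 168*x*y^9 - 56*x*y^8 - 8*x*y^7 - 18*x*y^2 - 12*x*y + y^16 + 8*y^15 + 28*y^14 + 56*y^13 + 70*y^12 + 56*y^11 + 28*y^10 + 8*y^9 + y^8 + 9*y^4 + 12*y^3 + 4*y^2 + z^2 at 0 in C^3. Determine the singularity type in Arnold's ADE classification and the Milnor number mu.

Type A_{7}, Milnor number mu = 7.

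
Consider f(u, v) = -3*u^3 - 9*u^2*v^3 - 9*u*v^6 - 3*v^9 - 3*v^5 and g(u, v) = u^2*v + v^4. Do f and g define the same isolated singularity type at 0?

No.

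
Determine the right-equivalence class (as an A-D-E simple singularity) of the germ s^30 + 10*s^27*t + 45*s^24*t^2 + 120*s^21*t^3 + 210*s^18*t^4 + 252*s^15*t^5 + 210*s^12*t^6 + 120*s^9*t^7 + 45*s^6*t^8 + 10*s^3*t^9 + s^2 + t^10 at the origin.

The Hessian of f at 0 has rank 1. Corank 1: A-series; mu = 9 gives A_9.

A_9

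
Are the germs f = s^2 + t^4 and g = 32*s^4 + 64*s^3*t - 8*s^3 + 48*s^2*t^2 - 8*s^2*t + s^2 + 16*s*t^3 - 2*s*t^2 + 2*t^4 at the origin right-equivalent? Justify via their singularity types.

The Hessian of f at 0 is [[2, 0], [0, 0]] with rank 1, so corank 1. A Groebner basis of the Jacobian ideal J(f) in C{s,t} is {t^3, s}; counting standard monomials gives mu = 3. Corank 1: A-series; mu = 3 gives A_3. The Hessian of g at 0 is [[2, 0], [0, 0]] with rank 1, so corank 1. A Groebner basis of the Jacobian ideal J(g) in C{s,t} is {s^2, s*t, -s + t^2}; counting standard monomials gives mu = 3. Corank 1: A-series; mu = 3 gives A_3. Both have type A_3, hence right-equivalent.

Yes.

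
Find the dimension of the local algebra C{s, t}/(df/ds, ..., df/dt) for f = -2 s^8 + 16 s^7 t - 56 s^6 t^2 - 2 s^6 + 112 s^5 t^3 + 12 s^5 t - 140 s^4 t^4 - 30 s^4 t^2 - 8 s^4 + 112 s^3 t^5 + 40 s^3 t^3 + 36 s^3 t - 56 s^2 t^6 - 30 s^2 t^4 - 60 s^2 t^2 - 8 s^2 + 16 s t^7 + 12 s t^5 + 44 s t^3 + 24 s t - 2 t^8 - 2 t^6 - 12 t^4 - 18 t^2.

7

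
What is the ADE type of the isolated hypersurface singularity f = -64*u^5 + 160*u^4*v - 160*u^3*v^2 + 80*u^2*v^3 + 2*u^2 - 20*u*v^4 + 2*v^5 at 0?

The Hessian of f at 0 has rank 1. Corank 1: A-series; mu = 4 gives A_4.

A_{4}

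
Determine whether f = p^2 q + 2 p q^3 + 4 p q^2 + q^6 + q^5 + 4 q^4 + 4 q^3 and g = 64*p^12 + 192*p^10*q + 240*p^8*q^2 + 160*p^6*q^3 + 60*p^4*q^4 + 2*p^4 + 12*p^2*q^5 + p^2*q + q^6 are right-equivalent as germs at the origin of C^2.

Yes.

The Hessian of f at 0 has rank 0. Corank 2; j^3 = q*(p + 2*q)^2 has shape L^2 M (L != M), so D-series; mu = 7 gives D_7. The Hessian of g at 0 has rank 0. Corank 2; j^3 = p^2*q has shape L^2 M (L != M), so D-series; mu = 7 gives D_7. Both have type D_7, hence right-equivalent.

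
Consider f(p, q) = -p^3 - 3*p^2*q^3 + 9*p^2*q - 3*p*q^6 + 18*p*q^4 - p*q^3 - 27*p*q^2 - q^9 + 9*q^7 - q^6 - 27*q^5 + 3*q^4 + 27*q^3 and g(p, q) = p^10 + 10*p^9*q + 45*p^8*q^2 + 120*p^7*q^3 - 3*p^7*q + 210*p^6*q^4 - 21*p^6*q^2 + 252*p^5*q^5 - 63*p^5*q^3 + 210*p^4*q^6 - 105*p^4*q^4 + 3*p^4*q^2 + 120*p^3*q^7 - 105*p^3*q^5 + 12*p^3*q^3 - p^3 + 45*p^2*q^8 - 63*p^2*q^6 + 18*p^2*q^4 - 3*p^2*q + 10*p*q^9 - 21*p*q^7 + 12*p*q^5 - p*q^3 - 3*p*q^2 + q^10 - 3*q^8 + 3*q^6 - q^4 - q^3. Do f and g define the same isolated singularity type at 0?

The Hessian of f at 0 has rank 0. Corank 2; j^3 = -(p - 3*q)^3 is a perfect cube, so E-series; the 4-jet and mu = 7 give E_7. The Hessian of g at 0 has rank 0. Corank 2; j^3 = -(p + q)^3 is a perfect cube, so E-series; the 4-jet and mu = 7 give E_7. Both have type E_7, hence right-equivalent.

Yes.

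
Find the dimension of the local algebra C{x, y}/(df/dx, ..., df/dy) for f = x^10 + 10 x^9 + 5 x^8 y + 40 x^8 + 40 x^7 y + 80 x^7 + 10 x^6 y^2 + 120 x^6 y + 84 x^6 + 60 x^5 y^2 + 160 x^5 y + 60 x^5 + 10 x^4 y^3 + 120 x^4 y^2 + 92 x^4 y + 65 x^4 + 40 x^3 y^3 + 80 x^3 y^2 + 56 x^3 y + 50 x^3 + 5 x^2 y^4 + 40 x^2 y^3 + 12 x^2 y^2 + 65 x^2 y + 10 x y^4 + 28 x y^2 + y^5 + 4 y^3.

The Hessian of f at 0 has rank 0. Corank 2; j^3 = (2*x + y)*(5*x + 2*y)^2 has shape L^2 M (L != M), so D-series; mu = 6 gives D_6.

6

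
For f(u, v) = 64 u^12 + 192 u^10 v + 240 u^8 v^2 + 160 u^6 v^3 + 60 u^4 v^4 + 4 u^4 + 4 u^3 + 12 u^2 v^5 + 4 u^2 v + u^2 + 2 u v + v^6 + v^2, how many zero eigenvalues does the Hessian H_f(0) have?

Hessian at 0 has rank 1.

1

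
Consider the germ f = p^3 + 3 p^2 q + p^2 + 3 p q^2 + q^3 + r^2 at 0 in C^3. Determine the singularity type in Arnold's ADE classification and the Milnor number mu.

The Hessian of f at 0 is [[2, 0, 0], [0, 0, 0], [0, 0, 2]] with rank 2, so corank 1. A Groebner basis of the Jacobian ideal J(f) in C{p,q,r} is {q^2, p, r}; counting standard monomials gives mu = 2. Corank 1: A-series; mu = 2 gives A_2.

Type A_{2}, Milnor number mu = 2.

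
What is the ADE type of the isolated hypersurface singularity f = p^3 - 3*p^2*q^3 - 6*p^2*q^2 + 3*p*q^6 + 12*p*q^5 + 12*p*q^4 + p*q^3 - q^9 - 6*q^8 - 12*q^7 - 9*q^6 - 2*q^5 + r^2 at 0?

The Hessian of f at 0 is [[0, 0, 0], [0, 0, 0], [0, 0, 2]] with rank 1, so corank 2. A Groebner basis of the Jacobian ideal J(f) in C{p,q,r} is {-p^2/4 + q^4 - q^3/12, p^3, p^2*q + p^2/12 + q^3/36, -p^2/2 + p*q^2 - q^3/6, r}; counting standard monomials gives mu = 7. Corank 2; j^3 = p^3 is a perfect cube, so E-series; the 4-jet and mu = 7 give E_7.

E7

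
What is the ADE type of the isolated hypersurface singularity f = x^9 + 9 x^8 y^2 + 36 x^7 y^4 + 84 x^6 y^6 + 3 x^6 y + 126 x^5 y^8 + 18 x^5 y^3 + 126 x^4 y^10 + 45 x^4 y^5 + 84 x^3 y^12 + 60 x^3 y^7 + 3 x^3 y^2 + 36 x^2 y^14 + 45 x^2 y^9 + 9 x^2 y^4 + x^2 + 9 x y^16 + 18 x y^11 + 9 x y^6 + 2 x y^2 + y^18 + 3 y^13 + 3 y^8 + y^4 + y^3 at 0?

A_{2}

The Hessian of f at 0 is [[2, 0], [0, 0]] with rank 1, so corank 1. A Groebner basis of the Jacobian ideal J(f) in C{x,y} is {y^2, x}; counting standard monomials gives mu = 2. Corank 1: A-series; mu = 2 gives A_2.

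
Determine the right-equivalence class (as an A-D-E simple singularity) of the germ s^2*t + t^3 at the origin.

D_{4}

The Hessian of f at 0 is [[0, 0], [0, 0]] with rank 0, so corank 2. A Groebner basis of the Jacobian ideal J(f) in C{s,t} is {t^3, s^2 + 3*t^2, s*t}; counting standard monomials gives mu = 4. Corank 2; j^3 = t*(s^2 + t^2) splits into three distinct lines over C (the quadratic factor has nonzero discriminant), so D_4.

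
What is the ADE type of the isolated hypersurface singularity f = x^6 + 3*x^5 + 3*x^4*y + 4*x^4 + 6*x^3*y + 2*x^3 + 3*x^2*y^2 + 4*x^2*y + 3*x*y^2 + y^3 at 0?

The Hessian of f at 0 has rank 0. Corank 2; j^3 = (x + y)*(2*x^2 + 2*x*y + y^2) splits into three distinct lines over C (the quadratic factor has nonzero discriminant), so D_4.

D_{4}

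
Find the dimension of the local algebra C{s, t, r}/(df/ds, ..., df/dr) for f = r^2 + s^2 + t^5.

The Hessian of f at 0 is [[2, 0, 0], [0, 0, 0], [0, 0, 2]] with rank 2, so corank 1. A Groebner basis of the Jacobian ideal J(f) in C{s,t,r} is {t^4, s, r}; counting standard monomials gives mu = 4. Corank 1: A-series; mu = 4 gives A_4.

4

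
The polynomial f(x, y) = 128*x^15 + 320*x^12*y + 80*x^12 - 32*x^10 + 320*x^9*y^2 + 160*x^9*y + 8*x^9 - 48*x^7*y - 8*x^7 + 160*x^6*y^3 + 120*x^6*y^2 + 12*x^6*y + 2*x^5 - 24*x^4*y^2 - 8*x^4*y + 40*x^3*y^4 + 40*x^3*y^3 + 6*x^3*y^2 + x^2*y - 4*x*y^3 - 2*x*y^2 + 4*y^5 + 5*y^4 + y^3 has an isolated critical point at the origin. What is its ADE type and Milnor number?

The Hessian of f at 0 is [[0, 0], [0, 0]] with rank 0, so corank 2. A Groebner basis of the Jacobian ideal J(f) in C{x,y} is {x*y^2 - x*y/2 + y^2/2, -x*y/2 + y^3 + y^2/2, x^2 - y^2}; counting standard monomials gives mu = 5. Corank 2; j^3 = y*(x - y)^2 has shape L^2 M (L != M), so D-series; mu = 5 gives D_5.

Type D_{5}, Milnor number mu = 5.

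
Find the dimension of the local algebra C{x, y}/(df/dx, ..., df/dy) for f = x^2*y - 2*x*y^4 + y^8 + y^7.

9

The Hessian of f at 0 has rank 0. Corank 2; j^3 = x^2*y has shape L^2 M (L != M), so D-series; mu = 9 gives D_9.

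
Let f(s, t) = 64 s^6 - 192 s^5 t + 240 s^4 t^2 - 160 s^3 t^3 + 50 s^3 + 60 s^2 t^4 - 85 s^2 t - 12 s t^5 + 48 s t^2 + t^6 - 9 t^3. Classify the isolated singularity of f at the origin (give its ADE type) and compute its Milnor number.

Type D_{7}, Milnor number mu = 7.

The Hessian of f at 0 has rank 0. Corank 2; j^3 = (2*s - t)*(5*s - 3*t)^2 has shape L^2 M (L != M), so D-series; mu = 7 gives D_7.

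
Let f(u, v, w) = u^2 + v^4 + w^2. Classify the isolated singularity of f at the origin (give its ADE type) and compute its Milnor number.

Type A3, Milnor number mu = 3.

The Hessian of f at 0 has rank 2. Corank 1: A-series; mu = 3 gives A_3.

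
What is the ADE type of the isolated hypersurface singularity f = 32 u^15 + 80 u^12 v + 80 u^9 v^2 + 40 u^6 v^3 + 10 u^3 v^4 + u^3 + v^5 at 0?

The Hessian of f at 0 is [[0, 0], [0, 0]] with rank 0, so corank 2. A Groebner basis of the Jacobian ideal J(f) in C{u,v} is {v^4, u^2}; counting standard monomials gives mu = 8. Corank 2; j^3 = u^3 is a perfect cube, so E-series; the 5-jet and mu = 8 give E_8.

E_{8}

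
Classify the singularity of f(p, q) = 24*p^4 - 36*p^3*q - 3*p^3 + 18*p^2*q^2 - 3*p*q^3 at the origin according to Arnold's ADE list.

E7

The Hessian of f at 0 has rank 0. Corank 2; j^3 = -3*p^3 is a perfect cube, so E-series; the 4-jet and mu = 7 give E_7.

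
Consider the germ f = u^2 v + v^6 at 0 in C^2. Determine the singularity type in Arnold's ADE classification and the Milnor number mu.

The Hessian of f at 0 is [[0, 0], [0, 0]] with rank 0, so corank 2. A Groebner basis of the Jacobian ideal J(f) in C{u,v} is {u^2/6 + v^5, u^3, u*v}; counting standard monomials gives mu = 7. Corank 2; j^3 = u^2*v has shape L^2 M (L != M), so D-series; mu = 7 gives D_7.

Type D7, Milnor number mu = 7.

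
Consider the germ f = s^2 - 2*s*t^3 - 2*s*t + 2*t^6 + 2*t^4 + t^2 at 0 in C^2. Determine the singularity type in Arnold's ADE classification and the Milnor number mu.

The Hessian of f at 0 has rank 1. Corank 1: A-series; mu = 5 gives A_5.

Type A5, Milnor number mu = 5.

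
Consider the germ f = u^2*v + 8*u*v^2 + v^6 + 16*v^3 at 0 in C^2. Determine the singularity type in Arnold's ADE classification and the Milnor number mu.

Type D7, Milnor number mu = 7.

The Hessian of f at 0 has rank 0. Corank 2; j^3 = v*(u + 4*v)^2 has shape L^2 M (L != M), so D-series; mu = 7 gives D_7.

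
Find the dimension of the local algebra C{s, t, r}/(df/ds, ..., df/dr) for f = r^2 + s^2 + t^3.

2

The Hessian of f at 0 has rank 2. Corank 1: A-series; mu = 2 gives A_2.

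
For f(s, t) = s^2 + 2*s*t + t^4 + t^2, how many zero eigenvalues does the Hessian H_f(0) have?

1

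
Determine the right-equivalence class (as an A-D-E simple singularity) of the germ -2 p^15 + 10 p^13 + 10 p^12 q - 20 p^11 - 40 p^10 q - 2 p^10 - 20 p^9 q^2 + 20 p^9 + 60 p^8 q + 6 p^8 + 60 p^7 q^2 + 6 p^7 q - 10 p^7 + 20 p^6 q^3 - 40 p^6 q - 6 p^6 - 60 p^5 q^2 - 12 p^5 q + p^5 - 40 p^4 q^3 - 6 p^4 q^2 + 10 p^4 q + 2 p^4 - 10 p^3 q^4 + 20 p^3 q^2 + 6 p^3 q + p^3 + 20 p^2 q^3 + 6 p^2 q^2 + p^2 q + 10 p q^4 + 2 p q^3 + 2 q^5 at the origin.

The Hessian of f at 0 has rank 0. Corank 2; j^3 = p^2*(p + q) has shape L^2 M (L != M), so D-series; mu = 6 gives D_6.

D_6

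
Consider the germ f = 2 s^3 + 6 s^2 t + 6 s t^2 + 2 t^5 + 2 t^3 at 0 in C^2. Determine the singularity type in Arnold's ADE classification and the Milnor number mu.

Type E8, Milnor number mu = 8.

The Hessian of f at 0 has rank 0. Corank 2; j^3 = 2*(s + t)^3 is a perfect cube, so E-series; the 5-jet and mu = 8 give E_8.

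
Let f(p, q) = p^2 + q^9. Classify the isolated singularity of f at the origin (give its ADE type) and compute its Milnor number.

The Hessian of f at 0 is [[2, 0], [0, 0]] with rank 1, so corank 1. A Groebner basis of the Jacobian ideal J(f) in C{p,q} is {q^8, p}; counting standard monomials gives mu = 8. Corank 1: A-series; mu = 8 gives A_8.

Type A8, Milnor number mu = 8.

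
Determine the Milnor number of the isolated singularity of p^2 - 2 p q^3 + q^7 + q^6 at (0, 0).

6

The Hessian of f at 0 is [[2, 0], [0, 0]] with rank 1, so corank 1. A Groebner basis of the Jacobian ideal J(f) in C{p,q} is {-p + q^3, p^2}; counting standard monomials gives mu = 6. Corank 1: A-series; mu = 6 gives A_6.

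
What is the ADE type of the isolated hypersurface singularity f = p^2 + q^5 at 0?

A_4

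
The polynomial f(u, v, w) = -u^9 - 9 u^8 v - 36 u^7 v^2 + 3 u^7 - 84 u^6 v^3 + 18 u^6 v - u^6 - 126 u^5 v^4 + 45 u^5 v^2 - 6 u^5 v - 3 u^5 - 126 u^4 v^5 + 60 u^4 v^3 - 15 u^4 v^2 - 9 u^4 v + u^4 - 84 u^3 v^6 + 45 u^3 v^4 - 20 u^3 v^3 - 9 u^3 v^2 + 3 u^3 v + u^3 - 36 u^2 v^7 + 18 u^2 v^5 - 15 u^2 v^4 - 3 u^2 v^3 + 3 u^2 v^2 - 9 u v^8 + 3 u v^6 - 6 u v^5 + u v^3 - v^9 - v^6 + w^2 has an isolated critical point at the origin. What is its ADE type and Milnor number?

Type E_{7}, Milnor number mu = 7.

The Hessian of f at 0 has rank 1. Corank 2; j^3 = u^3 is a perfect cube, so E-series; the 4-jet and mu = 7 give E_7.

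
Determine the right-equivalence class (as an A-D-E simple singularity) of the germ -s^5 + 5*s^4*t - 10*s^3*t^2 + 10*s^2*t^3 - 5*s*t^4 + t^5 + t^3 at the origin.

E8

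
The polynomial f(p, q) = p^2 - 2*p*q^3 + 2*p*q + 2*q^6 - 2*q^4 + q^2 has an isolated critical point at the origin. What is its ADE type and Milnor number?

The Hessian of f at 0 is [[2, 2], [2, 2]] with rank 1, so corank 1. A Groebner basis of the Jacobian ideal J(f) in C{p,q} is {p*q^2 + p + q, -p + q^3 - q, p^2 + 2*p*q + q^2}; counting standard monomials gives mu = 5. Corank 1: A-series; mu = 5 gives A_5.

Type A5, Milnor number mu = 5.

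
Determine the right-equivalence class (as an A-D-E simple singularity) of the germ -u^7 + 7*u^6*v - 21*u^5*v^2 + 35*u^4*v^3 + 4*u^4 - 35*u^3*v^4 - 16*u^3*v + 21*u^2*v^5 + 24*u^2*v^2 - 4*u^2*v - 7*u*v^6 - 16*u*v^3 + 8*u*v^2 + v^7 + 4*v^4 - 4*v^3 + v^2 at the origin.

A6

The Hessian of f at 0 has rank 1. Corank 1: A-series; mu = 6 gives A_6.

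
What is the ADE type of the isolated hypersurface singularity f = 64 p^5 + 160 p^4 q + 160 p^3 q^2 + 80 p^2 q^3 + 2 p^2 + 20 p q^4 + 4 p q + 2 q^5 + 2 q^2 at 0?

A4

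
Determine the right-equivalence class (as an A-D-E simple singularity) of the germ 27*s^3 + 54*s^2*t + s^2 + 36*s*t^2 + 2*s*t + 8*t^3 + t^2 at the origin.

A_2

The Hessian of f at 0 has rank 1. Corank 1: A-series; mu = 2 gives A_2.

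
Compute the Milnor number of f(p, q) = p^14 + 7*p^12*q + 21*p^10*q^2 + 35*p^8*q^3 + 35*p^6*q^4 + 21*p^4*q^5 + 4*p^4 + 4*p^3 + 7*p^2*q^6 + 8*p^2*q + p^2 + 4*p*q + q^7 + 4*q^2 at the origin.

6

The Hessian of f at 0 has rank 1. Corank 1: A-series; mu = 6 gives A_6.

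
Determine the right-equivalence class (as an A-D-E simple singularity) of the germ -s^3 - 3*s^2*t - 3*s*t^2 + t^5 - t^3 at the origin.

The Hessian of f at 0 has rank 0. Corank 2; j^3 = -(s + t)^3 is a perfect cube, so E-series; the 5-jet and mu = 8 give E_8.

E_8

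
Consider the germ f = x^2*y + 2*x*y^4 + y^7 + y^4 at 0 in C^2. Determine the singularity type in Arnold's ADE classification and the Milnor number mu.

Type D_5, Milnor number mu = 5.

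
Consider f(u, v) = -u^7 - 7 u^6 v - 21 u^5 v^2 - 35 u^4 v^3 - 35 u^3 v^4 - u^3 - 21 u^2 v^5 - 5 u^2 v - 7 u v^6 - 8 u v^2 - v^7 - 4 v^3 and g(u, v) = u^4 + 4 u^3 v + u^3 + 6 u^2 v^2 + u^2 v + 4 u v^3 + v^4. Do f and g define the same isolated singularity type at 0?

The Hessian of f at 0 has rank 0. Corank 2; j^3 = -(u + v)*(u + 2*v)^2 has shape L^2 M (L != M), so D-series; mu = 8 gives D_8. The Hessian of g at 0 has rank 0. Corank 2; j^3 = u^2*(u + v) has shape L^2 M (L != M), so D-series; mu = 5 gives D_5. f is D_8 but g is D_5, hence not right-equivalent.

No.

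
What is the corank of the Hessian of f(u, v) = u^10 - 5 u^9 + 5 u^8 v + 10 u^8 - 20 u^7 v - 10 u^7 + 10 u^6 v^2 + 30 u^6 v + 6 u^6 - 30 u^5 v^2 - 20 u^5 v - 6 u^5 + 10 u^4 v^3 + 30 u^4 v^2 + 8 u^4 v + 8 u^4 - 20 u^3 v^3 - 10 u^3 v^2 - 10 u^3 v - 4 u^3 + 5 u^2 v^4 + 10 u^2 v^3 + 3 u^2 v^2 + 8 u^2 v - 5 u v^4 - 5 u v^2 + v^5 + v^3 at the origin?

2

Hessian at 0 has rank 0.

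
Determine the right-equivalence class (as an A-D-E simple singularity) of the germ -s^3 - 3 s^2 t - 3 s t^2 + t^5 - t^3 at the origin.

E_{8}

The Hessian of f at 0 is [[0, 0], [0, 0]] with rank 0, so corank 2. A Groebner basis of the Jacobian ideal J(f) in C{s,t} is {t^4, s^2 + 2*s*t + t^2}; counting standard monomials gives mu = 8. Corank 2; j^3 = -(s + t)^3 is a perfect cube, so E-series; the 5-jet and mu = 8 give E_8.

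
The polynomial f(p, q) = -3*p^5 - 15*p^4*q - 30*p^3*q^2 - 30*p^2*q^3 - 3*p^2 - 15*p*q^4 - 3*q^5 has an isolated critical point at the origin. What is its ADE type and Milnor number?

Type A4, Milnor number mu = 4.

The Hessian of f at 0 is [[-6, 0], [0, 0]] with rank 1, so corank 1. A Groebner basis of the Jacobian ideal J(f) in C{p,q} is {q^4, p}; counting standard monomials gives mu = 4. Corank 1: A-series; mu = 4 gives A_4.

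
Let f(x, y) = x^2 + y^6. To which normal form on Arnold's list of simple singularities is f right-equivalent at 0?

The Hessian of f at 0 has rank 1. Corank 1: A-series; mu = 5 gives A_5.

A_5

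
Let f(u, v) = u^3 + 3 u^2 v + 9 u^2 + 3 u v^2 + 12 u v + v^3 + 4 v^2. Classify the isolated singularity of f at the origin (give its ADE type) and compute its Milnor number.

The Hessian of f at 0 has rank 1. Corank 1: A-series; mu = 2 gives A_2.

Type A_2, Milnor number mu = 2.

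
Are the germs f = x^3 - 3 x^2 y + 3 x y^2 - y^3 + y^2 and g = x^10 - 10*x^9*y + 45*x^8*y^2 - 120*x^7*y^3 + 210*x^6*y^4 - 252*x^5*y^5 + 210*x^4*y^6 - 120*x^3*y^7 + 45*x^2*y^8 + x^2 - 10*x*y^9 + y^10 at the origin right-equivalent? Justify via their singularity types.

No.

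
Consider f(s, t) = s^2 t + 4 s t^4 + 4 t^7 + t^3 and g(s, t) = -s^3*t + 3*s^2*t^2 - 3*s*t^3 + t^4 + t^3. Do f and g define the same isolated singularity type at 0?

No.

The Hessian of f at 0 is [[0, 0], [0, 0]] with rank 0, so corank 2. A Groebner basis of the Jacobian ideal J(f) in C{s,t} is {t^3, s^2 + 3*t^2, s*t}; counting standard monomials gives mu = 4. Corank 2; j^3 = t*(s^2 + t^2) splits into three distinct lines over C (the quadratic factor has nonzero discriminant), so D_4. The Hessian of g at 0 is [[0, 0], [0, 0]] with rank 0, so corank 2. A Groebner basis of the Jacobian ideal J(g) in C{s,t} is {s^3 - 3*s*t^2 - 3*t^2, s^2*t - 2*s*t^2, t^3}; counting standard monomials gives mu = 7. Corank 2; j^3 = t^3 is a perfect cube, so E-series; the 4-jet and mu = 7 give E_7. f is D_4 but g is E_7, hence not right-equivalent.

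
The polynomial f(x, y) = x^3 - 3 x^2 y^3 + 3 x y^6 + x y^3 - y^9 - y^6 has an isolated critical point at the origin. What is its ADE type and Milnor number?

The Hessian of f at 0 has rank 0. Corank 2; j^3 = x^3 is a perfect cube, so E-series; the 4-jet and mu = 7 give E_7.

Type E_{7}, Milnor number mu = 7.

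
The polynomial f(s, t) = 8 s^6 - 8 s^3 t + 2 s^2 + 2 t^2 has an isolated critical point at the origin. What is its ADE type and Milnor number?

Type A_1, Milnor number mu = 1.

The Hessian of f at 0 is [[4, 0], [0, 4]] with rank 2, so corank 0. A Groebner basis of the Jacobian ideal J(f) in C{s,t} is {s, t}; counting standard monomials gives mu = 1. Corank 0: nondegenerate Morse point, so A_1.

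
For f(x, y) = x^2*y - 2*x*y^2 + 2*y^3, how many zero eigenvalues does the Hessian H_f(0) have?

2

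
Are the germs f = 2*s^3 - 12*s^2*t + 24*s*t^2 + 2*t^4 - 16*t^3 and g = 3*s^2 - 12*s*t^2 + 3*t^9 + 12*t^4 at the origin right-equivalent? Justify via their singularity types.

The Hessian of f at 0 has rank 0. Corank 2; j^3 = 2*(s - 2*t)^3 is a perfect cube, so E-series; the 4-jet and mu = 6 give E_6. The Hessian of g at 0 has rank 1. Corank 1: A-series; mu = 8 gives A_8. f is E_6 but g is A_8, hence not right-equivalent.

No.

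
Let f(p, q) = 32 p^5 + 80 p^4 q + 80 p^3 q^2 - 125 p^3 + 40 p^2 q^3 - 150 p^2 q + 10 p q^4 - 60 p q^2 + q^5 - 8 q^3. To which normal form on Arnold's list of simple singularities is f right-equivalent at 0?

The Hessian of f at 0 is [[0, 0], [0, 0]] with rank 0, so corank 2. A Groebner basis of the Jacobian ideal J(f) in C{p,q} is {q^5, p*q^3 + 17*q^4/40, p^2 + 4*p*q/5 + 4*q^2/25}; counting standard monomials gives mu = 8. Corank 2; j^3 = -(5*p + 2*q)^3 is a perfect cube, so E-series; the 5-jet and mu = 8 give E_8.

E_{8}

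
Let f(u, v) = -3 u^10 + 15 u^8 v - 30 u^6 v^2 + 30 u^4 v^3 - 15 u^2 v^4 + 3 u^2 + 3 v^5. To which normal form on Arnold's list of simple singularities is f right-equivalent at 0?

A_4

The Hessian of f at 0 has rank 1. Corank 1: A-series; mu = 4 gives A_4.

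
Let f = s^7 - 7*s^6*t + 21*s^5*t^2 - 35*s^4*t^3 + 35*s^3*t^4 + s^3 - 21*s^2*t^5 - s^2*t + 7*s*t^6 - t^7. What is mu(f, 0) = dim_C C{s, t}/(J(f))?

8

The Hessian of f at 0 has rank 0. Corank 2; j^3 = s^2*(s - t) has shape L^2 M (L != M), so D-series; mu = 8 gives D_8.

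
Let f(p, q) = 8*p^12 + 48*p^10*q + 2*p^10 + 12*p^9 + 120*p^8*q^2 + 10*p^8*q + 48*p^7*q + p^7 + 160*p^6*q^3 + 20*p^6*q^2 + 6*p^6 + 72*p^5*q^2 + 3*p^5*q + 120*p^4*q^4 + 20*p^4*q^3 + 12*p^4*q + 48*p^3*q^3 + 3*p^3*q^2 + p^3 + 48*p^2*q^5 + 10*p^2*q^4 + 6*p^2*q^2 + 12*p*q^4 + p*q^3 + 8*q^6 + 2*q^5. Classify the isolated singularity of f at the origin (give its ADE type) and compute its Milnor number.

Type E_7, Milnor number mu = 7.

The Hessian of f at 0 is [[0, 0], [0, 0]] with rank 0, so corank 2. A Groebner basis of the Jacobian ideal J(f) in C{p,q} is {-p^2/4 + q^4 - q^3/12, p^3, p^2*q + p^2/12 + q^3/36, p^2/2 + p*q^2 + q^3/6}; counting standard monomials gives mu = 7. Corank 2; j^3 = p^3 is a perfect cube, so E-series; the 4-jet and mu = 7 give E_7.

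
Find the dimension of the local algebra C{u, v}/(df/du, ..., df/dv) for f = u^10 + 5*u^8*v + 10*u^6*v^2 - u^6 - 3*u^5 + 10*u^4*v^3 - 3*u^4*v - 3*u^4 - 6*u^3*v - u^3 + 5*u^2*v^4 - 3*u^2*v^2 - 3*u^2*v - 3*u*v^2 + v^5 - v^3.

The Hessian of f at 0 is [[0, 0], [0, 0]] with rank 0, so corank 2. A Groebner basis of the Jacobian ideal J(f) in C{u,v} is {u^2/4 + u*v^3 + u*v^2/2 + u*v/2 + v^3/2 + v^2/4, v^4, u^3 + 3*u^2/2 + 3*u*v + v^3 + 3*v^2/2, u^2*v - u^2/2 + u*v^2 - u*v - v^2/2}; counting standard monomials gives mu = 8. Corank 2; j^3 = -(u + v)^3 is a perfect cube, so E-series; the 5-jet and mu = 8 give E_8.

8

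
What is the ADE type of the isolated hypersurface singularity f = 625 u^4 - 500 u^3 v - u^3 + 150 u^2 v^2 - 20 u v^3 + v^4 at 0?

E_6

The Hessian of f at 0 has rank 0. Corank 2; j^3 = -u^3 is a perfect cube, so E-series; the 4-jet and mu = 6 give E_6.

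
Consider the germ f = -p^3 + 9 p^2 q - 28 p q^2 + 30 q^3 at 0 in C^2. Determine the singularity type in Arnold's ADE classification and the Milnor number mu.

The Hessian of f at 0 is [[0, 0], [0, 0]] with rank 0, so corank 2. A Groebner basis of the Jacobian ideal J(f) in C{p,q} is {q^3, p^2 - 26*q^2/3, p*q - 3*q^2}; counting standard monomials gives mu = 4. Corank 2; j^3 = -(p - 3*q)*(p^2 - 6*p*q + 10*q^2) splits into three distinct lines over C (the quadratic factor has nonzero discriminant), so D_4.

Type D_{4}, Milnor number mu = 4.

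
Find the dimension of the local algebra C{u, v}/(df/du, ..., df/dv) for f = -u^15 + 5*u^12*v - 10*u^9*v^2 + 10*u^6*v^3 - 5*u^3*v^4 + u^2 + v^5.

4

The Hessian of f at 0 has rank 1. Corank 1: A-series; mu = 4 gives A_4.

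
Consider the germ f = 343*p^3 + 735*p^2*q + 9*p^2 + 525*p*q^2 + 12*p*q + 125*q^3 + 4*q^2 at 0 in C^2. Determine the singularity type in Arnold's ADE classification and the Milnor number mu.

Type A2, Milnor number mu = 2.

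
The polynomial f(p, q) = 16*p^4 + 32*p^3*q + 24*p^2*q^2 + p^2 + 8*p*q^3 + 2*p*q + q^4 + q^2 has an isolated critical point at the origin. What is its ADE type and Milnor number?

The Hessian of f at 0 is [[2, 2], [2, 2]] with rank 1, so corank 1. A Groebner basis of the Jacobian ideal J(f) in C{p,q} is {q^3, p + q}; counting standard monomials gives mu = 3. Corank 1: A-series; mu = 3 gives A_3.

Type A_3, Milnor number mu = 3.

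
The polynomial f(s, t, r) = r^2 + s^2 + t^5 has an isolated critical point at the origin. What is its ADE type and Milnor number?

Type A_4, Milnor number mu = 4.

The Hessian of f at 0 has rank 2. Corank 1: A-series; mu = 4 gives A_4.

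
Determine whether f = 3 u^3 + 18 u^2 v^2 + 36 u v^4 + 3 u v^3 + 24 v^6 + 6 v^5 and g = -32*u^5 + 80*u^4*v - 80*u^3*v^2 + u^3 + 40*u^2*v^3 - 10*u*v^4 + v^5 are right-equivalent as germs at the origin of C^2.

The Hessian of f at 0 has rank 0. Corank 2; j^3 = 3*u^3 is a perfect cube, so E-series; the 4-jet and mu = 7 give E_7. The Hessian of g at 0 has rank 0. Corank 2; j^3 = u^3 is a perfect cube, so E-series; the 5-jet and mu = 8 give E_8. f is E_7 but g is E_8, hence not right-equivalent.

No.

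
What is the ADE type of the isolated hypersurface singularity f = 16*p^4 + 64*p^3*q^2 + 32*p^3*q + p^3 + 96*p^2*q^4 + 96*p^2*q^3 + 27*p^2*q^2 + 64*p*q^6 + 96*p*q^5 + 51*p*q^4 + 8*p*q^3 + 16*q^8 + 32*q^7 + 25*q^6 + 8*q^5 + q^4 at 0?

E_{6}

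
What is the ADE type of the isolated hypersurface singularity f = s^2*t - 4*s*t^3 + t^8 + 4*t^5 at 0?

The Hessian of f at 0 is [[0, 0], [0, 0]] with rank 0, so corank 2. A Groebner basis of the Jacobian ideal J(f) in C{s,t} is {s^4, s^3*t + s^2 - 2*s*t^2, -s^3/2 + s^2*t^2, -s*t/2 + t^3}; counting standard monomials gives mu = 9. Corank 2; j^3 = s^2*t has shape L^2 M (L != M), so D-series; mu = 9 gives D_9.

D_9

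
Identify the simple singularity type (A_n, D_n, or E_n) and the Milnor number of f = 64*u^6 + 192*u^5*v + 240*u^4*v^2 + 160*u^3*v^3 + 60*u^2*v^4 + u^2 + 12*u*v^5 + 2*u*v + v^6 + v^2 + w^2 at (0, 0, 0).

Type A5, Milnor number mu = 5.

The Hessian of f at 0 has rank 2. Corank 1: A-series; mu = 5 gives A_5.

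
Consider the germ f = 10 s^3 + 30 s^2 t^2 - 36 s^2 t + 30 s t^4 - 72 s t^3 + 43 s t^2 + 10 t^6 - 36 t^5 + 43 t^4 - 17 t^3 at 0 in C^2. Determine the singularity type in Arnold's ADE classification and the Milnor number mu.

Type D4, Milnor number mu = 4.

The Hessian of f at 0 has rank 0. Corank 2; j^3 = (s - t)*(10*s^2 - 26*s*t + 17*t^2) splits into three distinct lines over C (the quadratic factor has nonzero discriminant), so D_4.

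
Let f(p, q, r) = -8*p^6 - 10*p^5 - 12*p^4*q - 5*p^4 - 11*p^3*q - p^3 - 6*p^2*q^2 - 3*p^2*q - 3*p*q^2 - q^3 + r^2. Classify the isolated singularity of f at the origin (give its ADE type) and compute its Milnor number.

The Hessian of f at 0 has rank 1. Corank 2; j^3 = -(p + q)^3 is a perfect cube, so E-series; the 4-jet and mu = 7 give E_7.

Type E_7, Milnor number mu = 7.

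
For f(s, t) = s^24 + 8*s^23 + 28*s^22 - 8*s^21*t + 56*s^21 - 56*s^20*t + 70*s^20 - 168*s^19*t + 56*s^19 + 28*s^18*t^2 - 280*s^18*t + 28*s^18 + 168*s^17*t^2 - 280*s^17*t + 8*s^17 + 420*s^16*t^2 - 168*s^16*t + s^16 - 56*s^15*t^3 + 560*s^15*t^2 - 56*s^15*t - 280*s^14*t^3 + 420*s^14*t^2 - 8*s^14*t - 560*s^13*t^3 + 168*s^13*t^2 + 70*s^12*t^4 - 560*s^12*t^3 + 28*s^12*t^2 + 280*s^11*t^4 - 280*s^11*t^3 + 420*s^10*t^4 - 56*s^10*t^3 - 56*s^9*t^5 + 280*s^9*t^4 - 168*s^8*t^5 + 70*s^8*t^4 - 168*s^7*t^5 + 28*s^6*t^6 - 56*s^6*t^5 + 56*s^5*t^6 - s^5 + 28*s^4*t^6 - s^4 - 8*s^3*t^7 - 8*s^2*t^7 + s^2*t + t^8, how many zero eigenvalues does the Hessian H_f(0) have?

The Hessian at 0 is [[0, 0], [0, 0]] of rank 0; hence corank 2.

2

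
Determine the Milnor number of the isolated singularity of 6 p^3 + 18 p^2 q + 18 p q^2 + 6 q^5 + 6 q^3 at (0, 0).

8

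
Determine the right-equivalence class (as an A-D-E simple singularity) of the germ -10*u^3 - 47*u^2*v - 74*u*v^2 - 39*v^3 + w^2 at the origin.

D_{4}

The Hessian of f at 0 has rank 1. Corank 2; j^3 = -(2*u + 3*v)*(5*u^2 + 16*u*v + 13*v^2) splits into three distinct lines over C (the quadratic factor has nonzero discriminant), so D_4.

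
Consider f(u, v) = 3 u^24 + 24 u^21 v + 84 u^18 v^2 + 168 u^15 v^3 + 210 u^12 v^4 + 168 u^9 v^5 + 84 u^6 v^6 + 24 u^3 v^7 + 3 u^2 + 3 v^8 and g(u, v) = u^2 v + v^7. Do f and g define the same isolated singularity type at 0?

The Hessian of f at 0 has rank 1. Corank 1: A-series; mu = 7 gives A_7. The Hessian of g at 0 has rank 0. Corank 2; j^3 = u^2*v has shape L^2 M (L != M), so D-series; mu = 8 gives D_8. f is A_7 but g is D_8, hence not right-equivalent.

No.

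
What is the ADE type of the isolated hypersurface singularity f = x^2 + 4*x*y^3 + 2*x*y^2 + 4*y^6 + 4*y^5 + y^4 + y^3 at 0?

The Hessian of f at 0 is [[2, 0], [0, 0]] with rank 1, so corank 1. A Groebner basis of the Jacobian ideal J(f) in C{x,y} is {y^2, x}; counting standard monomials gives mu = 2. Corank 1: A-series; mu = 2 gives A_2.

A_2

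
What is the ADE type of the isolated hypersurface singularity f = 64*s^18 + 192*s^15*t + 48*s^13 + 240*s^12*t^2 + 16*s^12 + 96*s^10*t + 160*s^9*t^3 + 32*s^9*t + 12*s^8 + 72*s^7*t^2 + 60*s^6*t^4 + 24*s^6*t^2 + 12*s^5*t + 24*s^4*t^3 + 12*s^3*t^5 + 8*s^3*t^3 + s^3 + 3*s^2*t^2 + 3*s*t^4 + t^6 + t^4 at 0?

The Hessian of f at 0 has rank 0. Corank 2; j^3 = s^3 is a perfect cube, so E-series; the 4-jet and mu = 6 give E_6.

E_{6}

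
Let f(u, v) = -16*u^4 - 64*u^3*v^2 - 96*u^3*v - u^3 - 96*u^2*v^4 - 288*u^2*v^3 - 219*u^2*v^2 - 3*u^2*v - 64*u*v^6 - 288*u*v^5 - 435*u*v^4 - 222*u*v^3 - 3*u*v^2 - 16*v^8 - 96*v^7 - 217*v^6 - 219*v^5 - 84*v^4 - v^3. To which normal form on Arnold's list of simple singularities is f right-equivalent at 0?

E_{6}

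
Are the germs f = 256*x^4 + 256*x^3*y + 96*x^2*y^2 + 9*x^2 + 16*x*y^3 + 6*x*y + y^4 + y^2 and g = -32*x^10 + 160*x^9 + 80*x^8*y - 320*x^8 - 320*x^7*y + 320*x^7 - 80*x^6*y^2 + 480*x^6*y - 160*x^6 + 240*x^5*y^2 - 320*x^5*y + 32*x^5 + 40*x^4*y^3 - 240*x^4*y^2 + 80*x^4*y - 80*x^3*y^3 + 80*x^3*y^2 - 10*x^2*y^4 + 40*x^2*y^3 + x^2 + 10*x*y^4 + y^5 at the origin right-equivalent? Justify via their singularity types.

No.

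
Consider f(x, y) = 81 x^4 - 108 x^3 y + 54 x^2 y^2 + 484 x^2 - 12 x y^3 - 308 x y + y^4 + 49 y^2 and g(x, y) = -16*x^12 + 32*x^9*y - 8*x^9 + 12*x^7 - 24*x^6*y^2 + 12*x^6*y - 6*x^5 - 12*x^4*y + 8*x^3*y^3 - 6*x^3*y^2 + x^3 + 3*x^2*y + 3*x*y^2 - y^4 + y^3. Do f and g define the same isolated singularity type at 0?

No.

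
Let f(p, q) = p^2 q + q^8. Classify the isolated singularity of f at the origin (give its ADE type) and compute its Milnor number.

Type D_{9}, Milnor number mu = 9.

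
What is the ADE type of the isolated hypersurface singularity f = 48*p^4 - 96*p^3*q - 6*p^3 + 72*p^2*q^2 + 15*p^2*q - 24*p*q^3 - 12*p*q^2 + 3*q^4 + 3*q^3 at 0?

D_5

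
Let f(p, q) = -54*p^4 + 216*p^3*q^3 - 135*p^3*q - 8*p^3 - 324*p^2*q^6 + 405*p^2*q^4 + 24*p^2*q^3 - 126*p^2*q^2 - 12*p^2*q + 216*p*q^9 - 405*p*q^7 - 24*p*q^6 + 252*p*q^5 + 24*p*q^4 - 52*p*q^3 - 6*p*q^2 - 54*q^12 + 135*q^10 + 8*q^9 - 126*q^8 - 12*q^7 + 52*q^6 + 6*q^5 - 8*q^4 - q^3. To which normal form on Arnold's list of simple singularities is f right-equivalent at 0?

E_7

The Hessian of f at 0 is [[0, 0], [0, 0]] with rank 0, so corank 2. A Groebner basis of the Jacobian ideal J(f) in C{p,q} is {256*p^2/3 + 256*p*q/3 + q^4 + 8*q^3/9 + 64*q^2/3, p^3 + 28*p^2/3 + 28*p*q/3 + 2*q^3/9 + 7*q^2/3, p^2*q - 104*p^2/9 - 104*p*q/9 - 10*q^3/27 - 26*q^2/9, 32*p^2/3 + p*q^2 + 32*p*q/3 + 11*q^3/18 + 8*q^2/3}; counting standard monomials gives mu = 7. Corank 2; j^3 = -(2*p + q)^3 is a perfect cube, so E-series; the 4-jet and mu = 7 give E_7.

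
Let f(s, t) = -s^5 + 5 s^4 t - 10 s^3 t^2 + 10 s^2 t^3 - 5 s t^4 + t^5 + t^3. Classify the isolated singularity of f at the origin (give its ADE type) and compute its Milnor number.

Type E_{8}, Milnor number mu = 8.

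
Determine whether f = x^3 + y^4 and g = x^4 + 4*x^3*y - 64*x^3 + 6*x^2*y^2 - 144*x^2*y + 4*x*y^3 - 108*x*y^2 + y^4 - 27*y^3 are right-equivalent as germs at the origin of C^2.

The Hessian of f at 0 is [[0, 0], [0, 0]] with rank 0, so corank 2. A Groebner basis of the Jacobian ideal J(f) in C{x,y} is {y^3, x^2}; counting standard monomials gives mu = 6. Corank 2; j^3 = x^3 is a perfect cube, so E-series; the 4-jet and mu = 6 give E_6. The Hessian of g at 0 is [[0, 0], [0, 0]] with rank 0, so corank 2. A Groebner basis of the Jacobian ideal J(g) in C{x,y} is {y^4, x*y^2 + 5*y^3/6, x^2 + 3*x*y/2 + 9*y^2/16}; counting standard monomials gives mu = 6. Corank 2; j^3 = -(4*x + 3*y)^3 is a perfect cube, so E-series; the 4-jet and mu = 6 give E_6. Both have type E_6, hence right-equivalent.

Yes.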